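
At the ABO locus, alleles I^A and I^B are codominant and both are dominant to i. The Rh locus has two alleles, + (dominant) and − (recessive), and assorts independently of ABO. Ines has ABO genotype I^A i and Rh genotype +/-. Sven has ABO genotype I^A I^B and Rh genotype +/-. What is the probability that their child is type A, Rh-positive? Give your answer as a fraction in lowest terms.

ABO cross I^A i × I^A I^B → offspring phenotypes: 1/2 A, 1/4 B, 1/4 AB.
Rh cross +/- × +/- → 3/4 Rh+, 1/4 Rh-.
Independent loci: P(type A, Rh-positive) = 1/2 × 3/4 = 3/8.

3/8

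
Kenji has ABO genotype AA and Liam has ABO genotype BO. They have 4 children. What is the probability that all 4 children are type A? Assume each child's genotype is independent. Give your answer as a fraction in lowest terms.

ABO cross AA × BO → 1/2 A, 1/2 AB.
So P(type A) = 1/2 per child.
All 4 independent: (1/2)^4 = 1/16.

1/16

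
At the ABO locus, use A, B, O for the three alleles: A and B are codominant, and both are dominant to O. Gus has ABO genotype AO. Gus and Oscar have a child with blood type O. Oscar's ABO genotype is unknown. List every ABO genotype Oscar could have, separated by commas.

AO, BO, OO

For each candidate genotype of Oscar, check whether crossing it with AO can produce every observed child phenotype.
  AA → possible child types {A} ✗
  AB → possible child types {A, B, AB} ✗
  AO → possible child types {O, A} ✓
  BB → possible child types {B, AB} ✗
  BO → possible child types {O, A, B, AB} ✓
  OO → possible child types {O, A} ✓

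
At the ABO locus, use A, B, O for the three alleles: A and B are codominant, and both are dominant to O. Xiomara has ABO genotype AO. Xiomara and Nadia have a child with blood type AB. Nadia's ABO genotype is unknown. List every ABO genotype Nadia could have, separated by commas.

For each candidate genotype of Nadia, check whether crossing it with AO can produce every observed child phenotype.
  AA → possible child types {A} ✗
  AB → possible child types {A, B, AB} ✓
  AO → possible child types {O, A} ✗
  BB → possible child types {B, AB} ✓
  BO → possible child types {O, A, B, AB} ✓
  OO → possible child types {O, A} ✗

AB, BB, BO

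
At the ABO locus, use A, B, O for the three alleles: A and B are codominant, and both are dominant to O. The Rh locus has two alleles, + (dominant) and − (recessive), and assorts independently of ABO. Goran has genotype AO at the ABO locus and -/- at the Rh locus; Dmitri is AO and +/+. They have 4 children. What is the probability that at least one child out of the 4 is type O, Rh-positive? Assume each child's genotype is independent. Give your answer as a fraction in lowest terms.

175/256

ABO cross AO × AO → 1/4 O, 3/4 A.
Rh cross -/- × +/+ → 1 Rh+; so P(type O, Rh-positive) = 1/4 × 1 = 1/4 per child.
P(none) = (3/4)^4 = 81/256; P(at least one) = 1 − 81/256 = 175/256.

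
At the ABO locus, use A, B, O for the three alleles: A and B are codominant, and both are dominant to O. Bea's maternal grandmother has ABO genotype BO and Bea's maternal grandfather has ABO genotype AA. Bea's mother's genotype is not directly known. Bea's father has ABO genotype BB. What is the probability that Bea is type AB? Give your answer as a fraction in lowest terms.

Bea's mother's ABO genotype from BO × AA: 1/2 AB, 1/2 AO.
Crossing each possibility with the father BB and summing P(type AB): 1/2·1/2 + 1/2·1/2 = 1/2.

1/2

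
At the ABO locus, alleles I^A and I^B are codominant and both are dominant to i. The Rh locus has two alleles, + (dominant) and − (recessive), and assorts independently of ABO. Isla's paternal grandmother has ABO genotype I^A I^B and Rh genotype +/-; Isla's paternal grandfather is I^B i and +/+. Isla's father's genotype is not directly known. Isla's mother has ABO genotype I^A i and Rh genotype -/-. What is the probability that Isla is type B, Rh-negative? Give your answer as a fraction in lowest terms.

Isla's father's ABO genotype from I^A I^B × I^B i: 1/4 I^A I^B, 1/4 I^A i, 1/4 I^B I^B, 1/4 I^B i.
Crossing each possibility with the mother I^A i and summing P(type B): 1/4·1/4 + 1/4·0 + 1/4·1/2 + 1/4·1/4 = 1/4.
Similarly for Rh via the father's Rh distribution: P(Rh-) = 1/4.
Independent loci: 1/4 × 1/4 = 1/16.

1/16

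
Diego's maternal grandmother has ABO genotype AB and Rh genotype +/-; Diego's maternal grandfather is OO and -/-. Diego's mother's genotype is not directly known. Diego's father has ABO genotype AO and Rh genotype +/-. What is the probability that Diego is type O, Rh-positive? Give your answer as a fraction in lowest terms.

Diego's mother's ABO genotype from AB × OO: 1/2 AO, 1/2 BO.
Crossing each possibility with the father AO and summing P(type O): 1/2·1/4 + 1/2·1/4 = 1/4.
Similarly for Rh via the mother's Rh distribution: P(Rh+) = 5/8.
Independent loci: 1/4 × 5/8 = 5/32.

5/32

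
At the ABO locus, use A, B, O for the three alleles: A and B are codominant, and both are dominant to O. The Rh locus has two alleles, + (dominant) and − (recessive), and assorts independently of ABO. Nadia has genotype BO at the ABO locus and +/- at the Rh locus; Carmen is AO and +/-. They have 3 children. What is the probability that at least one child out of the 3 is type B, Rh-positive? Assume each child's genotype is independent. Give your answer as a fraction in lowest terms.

ABO cross BO × AO → 1/4 O, 1/4 A, 1/4 B, 1/4 AB.
Rh cross +/- × +/- → 3/4 Rh+, 1/4 Rh-; so P(type B, Rh-positive) = 1/4 × 3/4 = 3/16 per child.
P(none) = (13/16)^3 = 2197/4096; P(at least one) = 1 − 2197/4096 = 1899/4096.

1899/4096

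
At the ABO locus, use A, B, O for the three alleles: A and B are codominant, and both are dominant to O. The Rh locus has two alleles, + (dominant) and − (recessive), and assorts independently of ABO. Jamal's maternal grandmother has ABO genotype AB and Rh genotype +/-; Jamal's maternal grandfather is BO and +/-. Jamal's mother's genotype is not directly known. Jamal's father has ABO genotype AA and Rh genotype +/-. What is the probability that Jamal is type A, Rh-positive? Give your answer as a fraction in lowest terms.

3/8

Jamal's mother's ABO genotype from AB × BO: 1/4 AB, 1/4 AO, 1/4 BB, 1/4 BO.
Crossing each possibility with the father AA and summing P(type A): 1/4·1/2 + 1/4·1 + 1/4·0 + 1/4·1/2 = 1/2.
Similarly for Rh via the mother's Rh distribution: P(Rh+) = 3/4.
Independent loci: 1/2 × 3/4 = 3/8.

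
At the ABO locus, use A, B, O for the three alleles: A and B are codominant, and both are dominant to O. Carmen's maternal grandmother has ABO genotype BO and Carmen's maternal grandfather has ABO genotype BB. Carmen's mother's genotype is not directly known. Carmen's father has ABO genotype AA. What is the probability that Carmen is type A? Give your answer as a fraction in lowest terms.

Carmen's mother's ABO genotype from BO × BB: 1/2 BB, 1/2 BO.
Crossing each possibility with the father AA and summing P(type A): 1/2·0 + 1/2·1/2 = 1/4.

1/4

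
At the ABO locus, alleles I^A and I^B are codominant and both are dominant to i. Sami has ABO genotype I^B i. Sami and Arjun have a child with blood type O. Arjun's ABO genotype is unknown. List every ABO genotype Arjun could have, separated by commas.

For each candidate genotype of Arjun, check whether crossing it with I^B i can produce every observed child phenotype.
  I^A I^A → possible child types {A, AB} ✗
  I^A I^B → possible child types {A, B, AB} ✗
  I^A i → possible child types {O, A, B, AB} ✓
  I^B I^B → possible child types {B} ✗
  I^B i → possible child types {O, B} ✓
  i i → possible child types {O, B} ✓

I^A i, I^B i, i i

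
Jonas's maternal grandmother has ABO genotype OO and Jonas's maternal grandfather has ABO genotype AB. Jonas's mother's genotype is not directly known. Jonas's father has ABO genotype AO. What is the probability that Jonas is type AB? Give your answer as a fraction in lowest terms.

Jonas's mother's ABO genotype from OO × AB: 1/2 AO, 1/2 BO.
Crossing each possibility with the father AO and summing P(type AB): 1/2·0 + 1/2·1/4 = 1/8.

1/8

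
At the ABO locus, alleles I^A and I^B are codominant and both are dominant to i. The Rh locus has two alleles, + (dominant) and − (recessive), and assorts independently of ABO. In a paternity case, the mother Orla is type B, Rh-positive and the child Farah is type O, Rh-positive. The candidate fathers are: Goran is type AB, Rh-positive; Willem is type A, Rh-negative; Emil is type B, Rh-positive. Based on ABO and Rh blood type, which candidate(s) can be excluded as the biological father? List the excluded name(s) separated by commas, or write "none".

Goran

A candidate is excluded only if no genotype consistent with his phenotype could produce a type O, Rh-positive child with a type B, Rh-positive mother.
Goran (type AB, Rh+): no genotype consistent with that phenotype can produce a type-O Rh+ child with a type-B mother.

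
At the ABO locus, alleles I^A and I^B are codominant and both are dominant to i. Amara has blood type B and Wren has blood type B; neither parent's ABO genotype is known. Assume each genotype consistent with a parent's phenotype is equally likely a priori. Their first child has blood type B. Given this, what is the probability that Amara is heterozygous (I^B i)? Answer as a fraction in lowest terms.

Possible genotypes: Amara ∈ {I^B I^B, I^B i}; Wren ∈ {I^B I^B, I^B i}.
Weight each parental genotype pair by prior × P(type-B child):
  I^B I^B × I^B I^B: posterior weight 4/15.
  I^B I^B × I^B i: posterior weight 4/15.
  I^B i × I^B I^B: posterior weight 4/15.
  I^B i × I^B i: posterior weight 1/5.
Sum the posterior weight over pairs where Amara is I^B i: 7/15.

7/15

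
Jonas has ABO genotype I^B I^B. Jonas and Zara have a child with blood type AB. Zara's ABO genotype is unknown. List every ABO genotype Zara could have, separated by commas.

For each candidate genotype of Zara, check whether crossing it with I^B I^B can produce every observed child phenotype.
  I^A I^A → possible child types {AB} ✓
  I^A I^B → possible child types {B, AB} ✓
  I^A i → possible child types {B, AB} ✓
  I^B I^B → possible child types {B} ✗
  I^B i → possible child types {B} ✗
  i i → possible child types {B} ✗

I^A I^A, I^A I^B, I^A i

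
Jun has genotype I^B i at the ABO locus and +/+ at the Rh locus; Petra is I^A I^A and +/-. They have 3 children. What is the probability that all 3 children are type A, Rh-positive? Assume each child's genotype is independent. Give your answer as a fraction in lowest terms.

1/8

ABO cross I^B i × I^A I^A → 1/2 A, 1/2 AB.
Rh cross +/+ × +/- → 1 Rh+; so P(type A, Rh-positive) = 1/2 × 1 = 1/2 per child.
All 3 independent: (1/2)^3 = 1/8.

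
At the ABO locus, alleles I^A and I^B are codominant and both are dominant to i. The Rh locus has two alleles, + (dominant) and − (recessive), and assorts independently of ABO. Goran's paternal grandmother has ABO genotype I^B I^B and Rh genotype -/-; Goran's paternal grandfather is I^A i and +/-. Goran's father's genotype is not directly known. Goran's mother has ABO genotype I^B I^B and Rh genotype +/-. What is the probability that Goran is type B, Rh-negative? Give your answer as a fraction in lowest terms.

9/32

Goran's father's ABO genotype from I^B I^B × I^A i: 1/2 I^A I^B, 1/2 I^B i.
Crossing each possibility with the mother I^B I^B and summing P(type B): 1/2·1/2 + 1/2·1 = 3/4.
Similarly for Rh via the father's Rh distribution: P(Rh-) = 3/8.
Independent loci: 3/4 × 3/8 = 9/32.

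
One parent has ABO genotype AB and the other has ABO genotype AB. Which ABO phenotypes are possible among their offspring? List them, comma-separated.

Gametes from AB × AB give offspring ABO genotypes AA, AB, BB, i.e. phenotypes A, B, AB.

A, B, AB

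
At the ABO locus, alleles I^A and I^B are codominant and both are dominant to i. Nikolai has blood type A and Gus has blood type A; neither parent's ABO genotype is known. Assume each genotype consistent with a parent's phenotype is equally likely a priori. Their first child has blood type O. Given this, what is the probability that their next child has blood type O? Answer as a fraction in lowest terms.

Possible genotypes: Nikolai ∈ {I^A I^A, I^A i}; Gus ∈ {I^A I^A, I^A i}.
Weight each parental genotype pair by prior × P(type-O child):
  I^A i × I^A i: posterior weight 1; P(next child type O) = 1/4.
Weighted sum = 1/4.

1/4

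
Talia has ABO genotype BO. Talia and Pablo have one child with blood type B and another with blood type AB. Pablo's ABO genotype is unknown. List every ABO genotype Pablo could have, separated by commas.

AB, AO

For each candidate genotype of Pablo, check whether crossing it with BO can produce every observed child phenotype.
  AA → possible child types {A, AB} ✗
  AB → possible child types {A, B, AB} ✓
  AO → possible child types {O, A, B, AB} ✓
  BB → possible child types {B} ✗
  BO → possible child types {O, B} ✗
  OO → possible child types {O, B} ✗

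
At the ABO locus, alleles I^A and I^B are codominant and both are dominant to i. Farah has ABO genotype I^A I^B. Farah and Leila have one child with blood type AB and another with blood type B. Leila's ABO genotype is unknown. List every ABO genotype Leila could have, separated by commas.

I^A I^B, I^A i, I^B I^B, I^B i

For each candidate genotype of Leila, check whether crossing it with I^A I^B can produce every observed child phenotype.
  I^A I^A → possible child types {A, AB} ✗
  I^A I^B → possible child types {A, B, AB} ✓
  I^A i → possible child types {A, B, AB} ✓
  I^B I^B → possible child types {B, AB} ✓
  I^B i → possible child types {A, B, AB} ✓
  i i → possible child types {A, B} ✗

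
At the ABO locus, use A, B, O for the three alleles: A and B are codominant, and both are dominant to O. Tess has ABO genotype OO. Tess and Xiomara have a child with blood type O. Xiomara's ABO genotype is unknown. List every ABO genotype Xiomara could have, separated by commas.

For each candidate genotype of Xiomara, check whether crossing it with OO can produce every observed child phenotype.
  AA → possible child types {A} ✗
  AB → possible child types {A, B} ✗
  AO → possible child types {O, A} ✓
  BB → possible child types {B} ✗
  BO → possible child types {O, B} ✓
  OO → possible child types {O} ✓

AO, BO, OO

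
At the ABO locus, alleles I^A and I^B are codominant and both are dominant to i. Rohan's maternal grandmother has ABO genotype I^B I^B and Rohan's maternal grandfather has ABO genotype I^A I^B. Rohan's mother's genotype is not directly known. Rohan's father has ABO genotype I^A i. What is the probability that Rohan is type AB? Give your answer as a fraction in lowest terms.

3/8

Rohan's mother's ABO genotype from I^B I^B × I^A I^B: 1/2 I^A I^B, 1/2 I^B I^B.
Crossing each possibility with the father I^A i and summing P(type AB): 1/2·1/4 + 1/2·1/2 = 3/8.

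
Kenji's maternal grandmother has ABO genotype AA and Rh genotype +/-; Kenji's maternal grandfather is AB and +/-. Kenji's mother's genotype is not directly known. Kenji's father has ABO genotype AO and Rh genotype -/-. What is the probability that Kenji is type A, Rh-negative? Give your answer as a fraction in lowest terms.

Kenji's mother's ABO genotype from AA × AB: 1/2 AA, 1/2 AB.
Crossing each possibility with the father AO and summing P(type A): 1/2·1 + 1/2·1/2 = 3/4.
Similarly for Rh via the mother's Rh distribution: P(Rh-) = 1/2.
Independent loci: 3/4 × 1/2 = 3/8.

3/8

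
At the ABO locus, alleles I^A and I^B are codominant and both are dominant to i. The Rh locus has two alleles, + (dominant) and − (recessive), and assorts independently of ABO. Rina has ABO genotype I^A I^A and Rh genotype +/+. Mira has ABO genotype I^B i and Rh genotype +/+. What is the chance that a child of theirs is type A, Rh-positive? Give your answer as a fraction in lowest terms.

ABO cross I^A I^A × I^B i → offspring phenotypes: 1/2 A, 1/2 AB.
Rh cross +/+ × +/+ → 1 Rh+.
Independent loci: P(type A, Rh-positive) = 1/2 × 1 = 1/2.

1/2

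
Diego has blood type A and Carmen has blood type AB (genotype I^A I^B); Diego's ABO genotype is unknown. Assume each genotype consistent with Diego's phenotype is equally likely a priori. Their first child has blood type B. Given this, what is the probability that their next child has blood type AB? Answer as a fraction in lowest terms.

Possible genotypes: Diego ∈ {I^A I^A, I^A i}; Carmen ∈ {I^A I^B}.
Weight each parental genotype pair by prior × P(type-B child):
  I^A i × I^A I^B: posterior weight 1; P(next child type AB) = 1/4.
Weighted sum = 1/4.

1/4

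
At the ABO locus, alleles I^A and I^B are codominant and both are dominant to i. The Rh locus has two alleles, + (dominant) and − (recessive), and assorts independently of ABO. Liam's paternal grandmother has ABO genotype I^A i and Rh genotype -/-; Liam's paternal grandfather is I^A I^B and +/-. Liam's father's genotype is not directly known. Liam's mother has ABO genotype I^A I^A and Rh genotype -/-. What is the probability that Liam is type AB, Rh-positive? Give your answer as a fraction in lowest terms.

Liam's father's ABO genotype from I^A i × I^A I^B: 1/4 I^A I^A, 1/4 I^A I^B, 1/4 I^A i, 1/4 I^B i.
Crossing each possibility with the mother I^A I^A and summing P(type AB): 1/4·0 + 1/4·1/2 + 1/4·0 + 1/4·1/2 = 1/4.
Similarly for Rh via the father's Rh distribution: P(Rh+) = 1/4.
Independent loci: 1/4 × 1/4 = 1/16.

1/16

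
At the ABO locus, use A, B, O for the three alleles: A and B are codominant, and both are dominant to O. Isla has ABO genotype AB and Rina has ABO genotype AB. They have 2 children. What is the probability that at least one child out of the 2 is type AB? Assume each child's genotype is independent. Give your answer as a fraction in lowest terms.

ABO cross AB × AB → 1/4 A, 1/4 B, 1/2 AB.
So P(type AB) = 1/2 per child.
P(none) = (1/2)^2 = 1/4; P(at least one) = 1 − 1/4 = 3/4.

3/4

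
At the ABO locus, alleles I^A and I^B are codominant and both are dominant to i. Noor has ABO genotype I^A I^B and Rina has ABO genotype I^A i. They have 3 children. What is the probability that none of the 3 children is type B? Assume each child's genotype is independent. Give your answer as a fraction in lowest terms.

ABO cross I^A I^B × I^A i → 1/2 A, 1/4 B, 1/4 AB.
So P(type B) = 1/4 per child.
P(not type B) = 3/4 for one child; (3/4)^3 = 27/64.

27/64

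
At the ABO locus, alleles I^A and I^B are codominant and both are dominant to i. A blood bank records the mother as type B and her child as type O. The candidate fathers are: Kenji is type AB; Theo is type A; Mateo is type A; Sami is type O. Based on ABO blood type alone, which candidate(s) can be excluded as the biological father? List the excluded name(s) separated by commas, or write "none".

A candidate is excluded only if no genotype consistent with his phenotype could produce a type O child with a type B mother.
Kenji (type AB): no genotype consistent with that phenotype can produce a type-O child with a type-B mother.

Kenji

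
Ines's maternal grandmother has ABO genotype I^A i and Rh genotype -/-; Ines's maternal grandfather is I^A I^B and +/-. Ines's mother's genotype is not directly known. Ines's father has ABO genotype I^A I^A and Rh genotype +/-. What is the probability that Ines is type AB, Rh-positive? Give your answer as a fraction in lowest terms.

Ines's mother's ABO genotype from I^A i × I^A I^B: 1/4 I^A I^A, 1/4 I^A I^B, 1/4 I^A i, 1/4 I^B i.
Crossing each possibility with the father I^A I^A and summing P(type AB): 1/4·0 + 1/4·1/2 + 1/4·0 + 1/4·1/2 = 1/4.
Similarly for Rh via the mother's Rh distribution: P(Rh+) = 5/8.
Independent loci: 1/4 × 5/8 = 5/32.

5/32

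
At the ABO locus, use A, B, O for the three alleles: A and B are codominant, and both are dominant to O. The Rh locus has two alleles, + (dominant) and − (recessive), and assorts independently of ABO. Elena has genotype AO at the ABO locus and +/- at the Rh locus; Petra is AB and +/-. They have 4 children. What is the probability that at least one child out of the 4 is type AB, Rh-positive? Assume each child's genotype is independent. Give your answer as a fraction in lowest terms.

36975/65536

ABO cross AO × AB → 1/2 A, 1/4 B, 1/4 AB.
Rh cross +/- × +/- → 3/4 Rh+, 1/4 Rh-; so P(type AB, Rh-positive) = 1/4 × 3/4 = 3/16 per child.
P(none) = (13/16)^4 = 28561/65536; P(at least one) = 1 − 28561/65536 = 36975/65536.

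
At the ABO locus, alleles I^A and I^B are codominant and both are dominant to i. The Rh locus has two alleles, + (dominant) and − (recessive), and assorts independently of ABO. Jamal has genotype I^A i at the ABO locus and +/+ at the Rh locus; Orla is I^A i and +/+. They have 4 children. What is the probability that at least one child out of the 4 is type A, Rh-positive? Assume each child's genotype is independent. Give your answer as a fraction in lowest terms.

255/256

ABO cross I^A i × I^A i → 1/4 O, 3/4 A.
Rh cross +/+ × +/+ → 1 Rh+; so P(type A, Rh-positive) = 3/4 × 1 = 3/4 per child.
P(none) = (1/4)^4 = 1/256; P(at least one) = 1 − 1/256 = 255/256.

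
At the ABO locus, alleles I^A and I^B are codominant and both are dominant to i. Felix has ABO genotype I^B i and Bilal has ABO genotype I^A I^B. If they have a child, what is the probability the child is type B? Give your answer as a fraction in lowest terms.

1/2

ABO cross I^B i × I^A I^B → offspring phenotypes: 1/4 A, 1/2 B, 1/4 AB.
So P(type B) = 1/2.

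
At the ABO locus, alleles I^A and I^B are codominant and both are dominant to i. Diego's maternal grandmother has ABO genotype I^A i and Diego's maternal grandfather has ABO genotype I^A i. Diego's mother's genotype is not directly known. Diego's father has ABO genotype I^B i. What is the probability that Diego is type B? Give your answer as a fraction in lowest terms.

1/4

Diego's mother's ABO genotype from I^A i × I^A i: 1/4 I^A I^A, 1/2 I^A i, 1/4 i i.
Crossing each possibility with the father I^B i and summing P(type B): 1/4·0 + 1/2·1/4 + 1/4·1/2 = 1/4.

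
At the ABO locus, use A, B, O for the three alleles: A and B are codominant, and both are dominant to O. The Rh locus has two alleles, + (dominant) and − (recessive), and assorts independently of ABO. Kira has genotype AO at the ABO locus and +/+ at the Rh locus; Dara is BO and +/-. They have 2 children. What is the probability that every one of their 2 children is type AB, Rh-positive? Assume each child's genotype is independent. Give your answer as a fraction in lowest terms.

ABO cross AO × BO → 1/4 O, 1/4 A, 1/4 B, 1/4 AB.
Rh cross +/+ × +/- → 1 Rh+; so P(type AB, Rh-positive) = 1/4 × 1 = 1/4 per child.
All 2 independent: (1/4)^2 = 1/16.

1/16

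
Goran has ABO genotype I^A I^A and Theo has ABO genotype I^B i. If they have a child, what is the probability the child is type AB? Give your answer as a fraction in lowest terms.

1/2

ABO cross I^A I^A × I^B i → offspring phenotypes: 1/2 A, 1/2 AB.
So P(type AB) = 1/2.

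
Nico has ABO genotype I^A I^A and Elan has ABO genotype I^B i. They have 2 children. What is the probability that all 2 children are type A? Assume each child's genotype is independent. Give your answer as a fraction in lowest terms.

1/4

ABO cross I^A I^A × I^B i → 1/2 A, 1/2 AB.
So P(type A) = 1/2 per child.
All 2 independent: (1/2)^2 = 1/4.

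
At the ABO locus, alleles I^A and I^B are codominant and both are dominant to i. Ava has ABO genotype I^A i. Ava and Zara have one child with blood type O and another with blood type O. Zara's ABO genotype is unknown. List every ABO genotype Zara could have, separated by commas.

I^A i, I^B i, i i

For each candidate genotype of Zara, check whether crossing it with I^A i can produce every observed child phenotype.
  I^A I^A → possible child types {A} ✗
  I^A I^B → possible child types {A, B, AB} ✗
  I^A i → possible child types {O, A} ✓
  I^B I^B → possible child types {B, AB} ✗
  I^B i → possible child types {O, A, B, AB} ✓
  i i → possible child types {O, A} ✓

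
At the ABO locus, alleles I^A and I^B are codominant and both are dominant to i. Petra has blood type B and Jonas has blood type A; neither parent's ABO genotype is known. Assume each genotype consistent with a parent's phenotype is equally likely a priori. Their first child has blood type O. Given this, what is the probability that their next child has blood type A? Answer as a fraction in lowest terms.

1/4

Possible genotypes: Petra ∈ {I^B I^B, I^B i}; Jonas ∈ {I^A I^A, I^A i}.
Weight each parental genotype pair by prior × P(type-O child):
  I^B i × I^A i: posterior weight 1; P(next child type A) = 1/4.
Weighted sum = 1/4.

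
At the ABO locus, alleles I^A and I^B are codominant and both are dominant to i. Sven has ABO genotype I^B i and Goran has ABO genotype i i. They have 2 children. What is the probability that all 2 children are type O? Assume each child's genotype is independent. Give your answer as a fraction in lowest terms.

ABO cross I^B i × i i → 1/2 O, 1/2 B.
So P(type O) = 1/2 per child.
All 2 independent: (1/2)^2 = 1/4.

1/4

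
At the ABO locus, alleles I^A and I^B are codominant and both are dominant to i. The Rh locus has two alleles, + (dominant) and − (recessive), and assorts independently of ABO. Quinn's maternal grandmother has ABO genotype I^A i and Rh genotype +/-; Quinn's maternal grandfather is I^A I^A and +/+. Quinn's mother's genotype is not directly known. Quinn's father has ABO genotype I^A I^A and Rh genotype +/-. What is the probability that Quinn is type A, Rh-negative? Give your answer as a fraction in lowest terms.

Quinn's mother's ABO genotype from I^A i × I^A I^A: 1/2 I^A I^A, 1/2 I^A i.
Crossing each possibility with the father I^A I^A and summing P(type A): 1/2·1 + 1/2·1 = 1.
Similarly for Rh via the mother's Rh distribution: P(Rh-) = 1/8.
Independent loci: 1 × 1/8 = 1/8.

1/8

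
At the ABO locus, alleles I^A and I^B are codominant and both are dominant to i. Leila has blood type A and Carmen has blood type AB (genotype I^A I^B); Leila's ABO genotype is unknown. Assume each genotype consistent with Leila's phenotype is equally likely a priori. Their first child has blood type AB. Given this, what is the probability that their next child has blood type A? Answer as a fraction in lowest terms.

1/2

Possible genotypes: Leila ∈ {I^A I^A, I^A i}; Carmen ∈ {I^A I^B}.
Weight each parental genotype pair by prior × P(type-AB child):
  I^A I^A × I^A I^B: posterior weight 2/3; P(next child type A) = 1/2.
  I^A i × I^A I^B: posterior weight 1/3; P(next child type A) = 1/2.
Weighted sum = 1/2.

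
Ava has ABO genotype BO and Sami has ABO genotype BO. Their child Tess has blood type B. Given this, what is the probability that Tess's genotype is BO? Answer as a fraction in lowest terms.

Cross BO × BO → 1/4 BB, 1/2 BO, 1/4 OO.
Type-B genotypes among offspring: BB (1/4), BO (1/2); total 3/4.
P(BO | type B) = (1/2) / (3/4) = 2/3.

2/3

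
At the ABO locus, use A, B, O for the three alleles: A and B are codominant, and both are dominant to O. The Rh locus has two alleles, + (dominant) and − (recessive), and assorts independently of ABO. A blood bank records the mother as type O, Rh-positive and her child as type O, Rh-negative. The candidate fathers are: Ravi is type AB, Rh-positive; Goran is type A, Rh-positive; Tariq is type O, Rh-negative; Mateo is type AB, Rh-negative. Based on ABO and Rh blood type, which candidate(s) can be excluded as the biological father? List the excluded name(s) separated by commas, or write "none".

A candidate is excluded only if no genotype consistent with his phenotype could produce a type O, Rh-negative child with a type O, Rh-positive mother.
Ravi (type AB, Rh+): no genotype consistent with that phenotype can produce a type-O Rh- child with a type-O mother.
Mateo (type AB, Rh-): no genotype consistent with that phenotype can produce a type-O Rh- child with a type-O mother.

Ravi, Mateo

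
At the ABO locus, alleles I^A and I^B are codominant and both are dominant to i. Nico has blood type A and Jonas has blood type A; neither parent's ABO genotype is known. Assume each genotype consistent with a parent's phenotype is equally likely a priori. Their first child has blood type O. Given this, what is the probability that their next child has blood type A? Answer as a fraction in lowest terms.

Possible genotypes: Nico ∈ {I^A I^A, I^A i}; Jonas ∈ {I^A I^A, I^A i}.
Weight each parental genotype pair by prior × P(type-O child):
  I^A i × I^A i: posterior weight 1; P(next child type A) = 3/4.
Weighted sum = 3/4.

3/4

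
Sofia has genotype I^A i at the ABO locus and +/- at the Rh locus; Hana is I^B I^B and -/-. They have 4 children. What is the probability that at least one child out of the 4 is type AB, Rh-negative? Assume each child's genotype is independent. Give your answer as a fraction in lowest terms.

175/256

ABO cross I^A i × I^B I^B → 1/2 B, 1/2 AB.
Rh cross +/- × -/- → 1/2 Rh+, 1/2 Rh-; so P(type AB, Rh-negative) = 1/2 × 1/2 = 1/4 per child.
P(none) = (3/4)^4 = 81/256; P(at least one) = 1 − 81/256 = 175/256.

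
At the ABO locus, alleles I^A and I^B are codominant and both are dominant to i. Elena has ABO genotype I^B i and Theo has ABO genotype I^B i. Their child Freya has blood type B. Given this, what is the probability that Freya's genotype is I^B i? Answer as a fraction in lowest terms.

Cross I^B i × I^B i → 1/4 I^B I^B, 1/2 I^B i, 1/4 i i.
Type-B genotypes among offspring: I^B I^B (1/4), I^B i (1/2); total 3/4.
P(I^B i | type B) = (1/2) / (3/4) = 2/3.

2/3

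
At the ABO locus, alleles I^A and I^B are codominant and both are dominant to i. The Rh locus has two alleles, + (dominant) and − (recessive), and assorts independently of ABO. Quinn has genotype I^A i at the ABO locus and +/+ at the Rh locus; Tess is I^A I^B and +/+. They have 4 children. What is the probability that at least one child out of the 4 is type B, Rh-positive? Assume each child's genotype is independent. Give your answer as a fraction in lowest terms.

175/256

ABO cross I^A i × I^A I^B → 1/2 A, 1/4 B, 1/4 AB.
Rh cross +/+ × +/+ → 1 Rh+; so P(type B, Rh-positive) = 1/4 × 1 = 1/4 per child.
P(none) = (3/4)^4 = 81/256; P(at least one) = 1 − 81/256 = 175/256.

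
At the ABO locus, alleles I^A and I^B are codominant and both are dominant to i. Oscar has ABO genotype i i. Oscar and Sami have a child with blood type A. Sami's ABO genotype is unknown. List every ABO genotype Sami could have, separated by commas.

I^A I^A, I^A I^B, I^A i

For each candidate genotype of Sami, check whether crossing it with i i can produce every observed child phenotype.
  I^A I^A → possible child types {A} ✓
  I^A I^B → possible child types {A, B} ✓
  I^A i → possible child types {O, A} ✓
  I^B I^B → possible child types {B} ✗
  I^B i → possible child types {O, B} ✗
  i i → possible child types {O} ✗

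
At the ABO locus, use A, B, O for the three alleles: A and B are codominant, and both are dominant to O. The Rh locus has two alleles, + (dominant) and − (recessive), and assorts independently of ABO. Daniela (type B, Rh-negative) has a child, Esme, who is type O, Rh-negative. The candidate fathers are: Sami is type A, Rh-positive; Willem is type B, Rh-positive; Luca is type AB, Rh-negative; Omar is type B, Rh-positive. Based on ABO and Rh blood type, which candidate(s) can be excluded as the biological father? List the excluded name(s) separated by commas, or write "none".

A candidate is excluded only if no genotype consistent with his phenotype could produce a type O, Rh-negative child with a type B, Rh-negative mother.
Luca (type AB, Rh-): no genotype consistent with that phenotype can produce a type-O Rh- child with a type-B mother.

Luca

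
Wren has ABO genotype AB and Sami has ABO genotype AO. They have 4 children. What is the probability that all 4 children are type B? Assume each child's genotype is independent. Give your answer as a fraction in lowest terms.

ABO cross AB × AO → 1/2 A, 1/4 B, 1/4 AB.
So P(type B) = 1/4 per child.
All 4 independent: (1/4)^4 = 1/256.

1/256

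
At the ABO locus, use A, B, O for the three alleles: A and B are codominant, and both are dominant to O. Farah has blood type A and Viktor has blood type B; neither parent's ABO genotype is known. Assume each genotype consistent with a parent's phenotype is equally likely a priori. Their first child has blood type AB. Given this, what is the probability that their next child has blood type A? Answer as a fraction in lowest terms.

Possible genotypes: Farah ∈ {AA, AO}; Viktor ∈ {BB, BO}.
Weight each parental genotype pair by prior × P(type-AB child):
  AA × BB: posterior weight 4/9; P(next child type A) = 0.
  AA × BO: posterior weight 2/9; P(next child type A) = 1/2.
  AO × BB: posterior weight 2/9; P(next child type A) = 0.
  AO × BO: posterior weight 1/9; P(next child type A) = 1/4.
Weighted sum = 5/36.

5/36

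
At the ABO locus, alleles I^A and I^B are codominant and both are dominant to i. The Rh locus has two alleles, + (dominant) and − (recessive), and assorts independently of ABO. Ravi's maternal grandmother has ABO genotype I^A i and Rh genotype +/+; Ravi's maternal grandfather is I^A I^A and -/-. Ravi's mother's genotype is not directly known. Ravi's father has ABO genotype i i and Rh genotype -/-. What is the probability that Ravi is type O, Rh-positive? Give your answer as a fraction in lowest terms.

1/8

Ravi's mother's ABO genotype from I^A i × I^A I^A: 1/2 I^A I^A, 1/2 I^A i.
Crossing each possibility with the father i i and summing P(type O): 1/2·0 + 1/2·1/2 = 1/4.
Similarly for Rh via the mother's Rh distribution: P(Rh+) = 1/2.
Independent loci: 1/4 × 1/2 = 1/8.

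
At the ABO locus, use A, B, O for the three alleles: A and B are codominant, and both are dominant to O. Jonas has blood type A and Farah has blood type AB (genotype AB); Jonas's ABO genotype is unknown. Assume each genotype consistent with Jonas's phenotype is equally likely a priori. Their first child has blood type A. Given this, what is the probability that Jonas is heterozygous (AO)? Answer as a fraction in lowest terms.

Possible genotypes: Jonas ∈ {AA, AO}; Farah ∈ {AB}.
Weight each parental genotype pair by prior × P(type-A child):
  AA × AB: posterior weight 1/2.
  AO × AB: posterior weight 1/2.
Sum the posterior weight over pairs where Jonas is AO: 1/2.

1/2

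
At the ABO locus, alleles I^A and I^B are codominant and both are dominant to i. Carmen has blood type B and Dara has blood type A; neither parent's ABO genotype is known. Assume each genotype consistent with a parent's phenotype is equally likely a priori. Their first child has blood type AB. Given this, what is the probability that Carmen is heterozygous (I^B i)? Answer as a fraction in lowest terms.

1/3

Possible genotypes: Carmen ∈ {I^B I^B, I^B i}; Dara ∈ {I^A I^A, I^A i}.
Weight each parental genotype pair by prior × P(type-AB child):
  I^B I^B × I^A I^A: posterior weight 4/9.
  I^B I^B × I^A i: posterior weight 2/9.
  I^B i × I^A I^A: posterior weight 2/9.
  I^B i × I^A i: posterior weight 1/9.
Sum the posterior weight over pairs where Carmen is I^B i: 1/3.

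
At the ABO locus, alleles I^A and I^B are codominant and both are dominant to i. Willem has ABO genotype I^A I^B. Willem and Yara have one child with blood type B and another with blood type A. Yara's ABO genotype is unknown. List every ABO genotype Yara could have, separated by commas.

For each candidate genotype of Yara, check whether crossing it with I^A I^B can produce every observed child phenotype.
  I^A I^A → possible child types {A, AB} ✗
  I^A I^B → possible child types {A, B, AB} ✓
  I^A i → possible child types {A, B, AB} ✓
  I^B I^B → possible child types {B, AB} ✗
  I^B i → possible child types {A, B, AB} ✓
  i i → possible child types {A, B} ✓

I^A I^B, I^A i, I^B i, i i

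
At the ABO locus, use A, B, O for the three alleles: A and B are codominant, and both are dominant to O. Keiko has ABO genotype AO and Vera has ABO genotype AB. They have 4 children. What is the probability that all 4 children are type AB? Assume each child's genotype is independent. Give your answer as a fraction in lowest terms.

1/256

ABO cross AO × AB → 1/2 A, 1/4 B, 1/4 AB.
So P(type AB) = 1/4 per child.
All 4 independent: (1/4)^4 = 1/256.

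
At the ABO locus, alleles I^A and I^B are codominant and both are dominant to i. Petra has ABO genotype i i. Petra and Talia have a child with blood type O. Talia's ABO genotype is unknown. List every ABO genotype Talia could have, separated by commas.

I^A i, I^B i, i i

For each candidate genotype of Talia, check whether crossing it with i i can produce every observed child phenotype.
  I^A I^A → possible child types {A} ✗
  I^A I^B → possible child types {A, B} ✗
  I^A i → possible child types {O, A} ✓
  I^B I^B → possible child types {B} ✗
  I^B i → possible child types {O, B} ✓
  i i → possible child types {O} ✓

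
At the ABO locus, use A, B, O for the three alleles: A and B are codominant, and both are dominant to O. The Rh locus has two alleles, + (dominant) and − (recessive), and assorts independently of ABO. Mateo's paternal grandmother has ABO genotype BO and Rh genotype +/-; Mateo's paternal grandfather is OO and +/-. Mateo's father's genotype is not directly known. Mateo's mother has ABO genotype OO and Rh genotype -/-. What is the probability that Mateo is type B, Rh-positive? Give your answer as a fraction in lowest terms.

Mateo's father's ABO genotype from BO × OO: 1/2 BO, 1/2 OO.
Crossing each possibility with the mother OO and summing P(type B): 1/2·1/2 + 1/2·0 = 1/4.
Similarly for Rh via the father's Rh distribution: P(Rh+) = 1/2.
Independent loci: 1/4 × 1/2 = 1/8.

1/8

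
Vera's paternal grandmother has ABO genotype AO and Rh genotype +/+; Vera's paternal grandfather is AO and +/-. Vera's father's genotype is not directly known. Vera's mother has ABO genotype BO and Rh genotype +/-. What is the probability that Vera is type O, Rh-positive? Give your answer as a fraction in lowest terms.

Vera's father's ABO genotype from AO × AO: 1/4 AA, 1/2 AO, 1/4 OO.
Crossing each possibility with the mother BO and summing P(type O): 1/4·0 + 1/2·1/4 + 1/4·1/2 = 1/4.
Similarly for Rh via the father's Rh distribution: P(Rh+) = 7/8.
Independent loci: 1/4 × 7/8 = 7/32.

7/32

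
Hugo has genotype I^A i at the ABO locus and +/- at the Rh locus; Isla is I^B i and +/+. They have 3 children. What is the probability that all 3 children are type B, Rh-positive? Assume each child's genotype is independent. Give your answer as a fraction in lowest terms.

1/64

ABO cross I^A i × I^B i → 1/4 O, 1/4 A, 1/4 B, 1/4 AB.
Rh cross +/- × +/+ → 1 Rh+; so P(type B, Rh-positive) = 1/4 × 1 = 1/4 per child.
All 3 independent: (1/4)^3 = 1/64.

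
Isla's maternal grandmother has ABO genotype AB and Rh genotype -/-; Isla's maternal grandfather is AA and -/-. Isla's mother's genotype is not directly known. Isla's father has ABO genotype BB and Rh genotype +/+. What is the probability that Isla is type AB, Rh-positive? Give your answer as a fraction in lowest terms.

3/4

Isla's mother's ABO genotype from AB × AA: 1/2 AA, 1/2 AB.
Crossing each possibility with the father BB and summing P(type AB): 1/2·1 + 1/2·1/2 = 3/4.
Similarly for Rh via the mother's Rh distribution: P(Rh+) = 1.
Independent loci: 3/4 × 1 = 3/4.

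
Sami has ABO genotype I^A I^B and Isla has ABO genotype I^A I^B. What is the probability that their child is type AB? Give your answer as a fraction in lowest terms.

1/2

ABO cross I^A I^B × I^A I^B → offspring phenotypes: 1/4 A, 1/4 B, 1/2 AB.
So P(type AB) = 1/2.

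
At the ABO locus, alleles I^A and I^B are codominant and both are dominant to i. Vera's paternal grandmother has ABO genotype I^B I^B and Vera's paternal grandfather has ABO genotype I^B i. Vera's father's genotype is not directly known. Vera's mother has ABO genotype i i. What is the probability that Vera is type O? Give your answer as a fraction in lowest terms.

Vera's father's ABO genotype from I^B I^B × I^B i: 1/2 I^B I^B, 1/2 I^B i.
Crossing each possibility with the mother i i and summing P(type O): 1/2·0 + 1/2·1/2 = 1/4.

1/4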